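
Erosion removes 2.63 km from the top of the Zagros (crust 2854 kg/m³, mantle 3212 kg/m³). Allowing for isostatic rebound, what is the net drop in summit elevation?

0.293 km

Rebound u = e ρ_c/ρ_m = 2.63 km × 2854/3212 = 2.337 km.
Net surface drop = e − u = 2.63 km − 2.337 km = e (ρ_m − ρ_c)/ρ_m = 0.293 km.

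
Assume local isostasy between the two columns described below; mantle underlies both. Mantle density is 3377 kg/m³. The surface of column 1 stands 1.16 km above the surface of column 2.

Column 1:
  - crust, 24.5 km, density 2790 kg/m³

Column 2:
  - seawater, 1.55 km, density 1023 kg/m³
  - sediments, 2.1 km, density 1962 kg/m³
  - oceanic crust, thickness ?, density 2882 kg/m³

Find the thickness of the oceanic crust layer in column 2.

Take the compensation level at the base of the deeper column (depth z_c below the surface of column 1) and equate Σ ρ_i t_i down to z_c; mantle fills any gap and the z_c terms cancel.
Column 1: 24.5×2790 + (z_c − 24.5)×3377
Column 2: 1.16×0 + 1.55×1023 + 2.1×1962 + x×2882 + (z_c − 1.16 − 3.65 − x)×3377
The z_c×3377 term appears on both sides and cancels. Collect the known terms of each column as K = Σ(ρt)_known − 3377 × (depth of known layers): K_1 = 68355 − 3377×24.5 = −14381.5; K_2 = 5705.85 − 3377×(1.16 + 3.65) = −10537.52.
Balance: K_1 = K_2 − x×(3377 − 2882), so x = (K_2 − K_1)/(3377 − 2882) = 3843.98/495 = 7.77 km.

7.77 km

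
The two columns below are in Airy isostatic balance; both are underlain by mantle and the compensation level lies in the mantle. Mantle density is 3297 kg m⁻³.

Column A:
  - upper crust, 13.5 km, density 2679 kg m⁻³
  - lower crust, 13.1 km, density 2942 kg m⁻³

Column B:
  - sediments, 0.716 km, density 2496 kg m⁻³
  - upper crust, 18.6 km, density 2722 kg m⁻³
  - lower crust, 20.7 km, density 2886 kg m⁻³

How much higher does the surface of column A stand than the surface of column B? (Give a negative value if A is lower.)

For any compensation level in the mantle, the mantle terms cancel and isostasy reduces to e = (Σt_A − Σt_B) − (Σ(ρt)_A − Σ(ρt)_B) / ρ_m.
Σt_A = 26.6 km; Σt_B = 40.016 km; Σ(ρt)_A = 74706.7; Σ(ρt)_B = 112156.536 (in km·kg m⁻³).
e = (26.6 − 40.016) − (74706.7 − 112156.536) / 3297 = −2.06 km.

−2.06 km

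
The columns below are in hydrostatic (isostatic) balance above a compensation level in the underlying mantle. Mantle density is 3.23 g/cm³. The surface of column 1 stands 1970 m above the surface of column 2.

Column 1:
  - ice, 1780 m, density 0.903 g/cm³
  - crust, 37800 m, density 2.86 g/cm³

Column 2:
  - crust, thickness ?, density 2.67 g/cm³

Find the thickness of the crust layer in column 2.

21000 m

Take the compensation level at the base of the deeper column (depth z_c below the surface of column 1) and equate Σ ρ_i t_i down to z_c; mantle fills any gap and the z_c terms cancel.
Column 1: 1780×0.903 + 37800×2.86 + (z_c − 39580)×3.23
Column 2: 1970×0 + x×2.67 + (z_c − 1970 − 0 − x)×3.23
The z_c×3.23 term appears on both sides and cancels. Collect the known terms of each column as K = Σ(ρt)_known − 3.23 × (depth of known layers): K_1 = 109715.34 − 3.23×39580 = −18128.06; K_2 = 0 − 3.23×(1970 + 0) = −6363.1.
Balance: K_1 = K_2 − x×(3.23 − 2.67), so x = (K_2 − K_1)/(3.23 − 2.67) = 11765/0.56 = 21000 m.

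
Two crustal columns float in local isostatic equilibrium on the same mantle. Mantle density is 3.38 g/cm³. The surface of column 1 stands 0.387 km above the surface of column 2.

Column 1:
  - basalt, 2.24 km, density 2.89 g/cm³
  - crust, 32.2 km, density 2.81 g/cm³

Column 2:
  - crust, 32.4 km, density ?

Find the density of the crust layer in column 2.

2.82 g/cm³

Take the compensation level at the base of the deeper column (depth z_c below the surface of column 1) and equate Σ ρ_i t_i down to z_c; mantle fills any gap and the z_c terms cancel.
Column 1: 2.24×2.89 + 32.2×2.81 + (z_c − 34.44)×3.38
Column 2: 0.387×0 + 32.4×ρ + (z_c − 0.387 − 32.4)×3.38
The z_c×3.38 term appears on both sides and cancels. Collect the known terms of each column as K = Σ(ρt)_known − 3.38 × (depth of known layers): K_1 = 96.9556 − 3.38×34.44 = −19.4516; K_2 = 0 − 3.38×(0.387 + 32.4) = −110.82006.
Balance: K_1 = K_2 + 32.4×ρ, so ρ = (K_1 − K_2)/32.4 = 91.3685/32.4 = 2.82 g/cm³.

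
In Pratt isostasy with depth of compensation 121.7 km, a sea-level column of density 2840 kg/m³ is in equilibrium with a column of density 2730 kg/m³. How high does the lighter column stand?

ρ_ref D = ρ (D + h) → h = D (ρ_ref − ρ)/ρ.
h = 121.7 km × (2840 − 2730)/2730 = 4.9 km.

4.9 km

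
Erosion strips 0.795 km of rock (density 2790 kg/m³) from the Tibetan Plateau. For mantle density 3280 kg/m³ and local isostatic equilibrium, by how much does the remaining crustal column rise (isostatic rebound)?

0.676 km

Unloading: uplift u = e ρ_c/ρ_m = 0.795 km × 2790/3280 = 0.676 km.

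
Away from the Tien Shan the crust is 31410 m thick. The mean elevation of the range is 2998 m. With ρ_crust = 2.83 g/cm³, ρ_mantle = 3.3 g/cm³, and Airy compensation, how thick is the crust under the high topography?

Root depth r = h ρ_c / (ρ_m − ρ_c) = 2998 m × 2.83 / 0.47 = 18050 m.
Total thickness = T + h + r = 31410 m + 2998 m + 18050 m = 52500 m.

52500 m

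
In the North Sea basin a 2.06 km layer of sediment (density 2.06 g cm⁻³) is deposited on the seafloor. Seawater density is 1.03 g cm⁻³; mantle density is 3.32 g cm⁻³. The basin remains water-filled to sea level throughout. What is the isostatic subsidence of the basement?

0.927 km

Submarine loading: the sediment displaces seawater, and the subsidence is in turn flooded, so s (ρ_m − ρ_w) = t (ρ_sed − ρ_w).
s = 2.06 km × (2.06 − 1.03) / (3.32 − 1.03) = 0.927 km.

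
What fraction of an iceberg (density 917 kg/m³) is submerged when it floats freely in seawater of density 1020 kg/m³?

Submerged fraction = ρ_obj/ρ_fluid = 917/1020 = 0.899.

0.899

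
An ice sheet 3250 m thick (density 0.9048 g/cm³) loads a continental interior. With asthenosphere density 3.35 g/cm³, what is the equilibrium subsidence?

878 m

By Archimedes' principle applied to the lithosphere: the ice load ρ_ice t is balanced by mantle displaced below, ρ_m s.
s = t ρ_ice / ρ_m = 3250 m × 0.9048/3.35 = 878 m.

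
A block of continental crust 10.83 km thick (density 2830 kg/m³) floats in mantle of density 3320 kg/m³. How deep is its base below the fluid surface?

Draft d = t ρ_obj/ρ_fluid = 10.83 km × 2830/3320 = 9.23 km.

9.23 km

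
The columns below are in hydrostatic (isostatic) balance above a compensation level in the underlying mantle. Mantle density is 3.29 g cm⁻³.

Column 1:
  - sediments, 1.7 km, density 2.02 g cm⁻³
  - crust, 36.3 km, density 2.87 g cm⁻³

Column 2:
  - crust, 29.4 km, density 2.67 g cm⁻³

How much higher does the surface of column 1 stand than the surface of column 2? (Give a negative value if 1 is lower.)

For any compensation level in the mantle, the mantle terms cancel and isostasy reduces to e = (Σt_1 − Σt_2) − (Σ(ρt)_1 − Σ(ρt)_2) / ρ_m.
Σt_1 = 38 km; Σt_2 = 29.4 km; Σ(ρt)_1 = 107.615; Σ(ρt)_2 = 78.498 (in km·g cm⁻³).
e = (38 − 29.4) − (107.615 − 78.498) / 3.29 = −0.25 km.

−0.25 km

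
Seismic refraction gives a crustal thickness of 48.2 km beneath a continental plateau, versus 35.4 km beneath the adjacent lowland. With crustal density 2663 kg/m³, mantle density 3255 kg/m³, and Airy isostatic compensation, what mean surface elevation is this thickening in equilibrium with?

2.33 km

Excess crust Δ = 48.2 km − 35.4 km = 12.8 km, split between elevation h and root r with h + r = Δ.
Airy balance ρ_c h = (ρ_m − ρ_c) r gives r = h ρ_c/(ρ_m − ρ_c), so h (1 + ρ_c/(ρ_m − ρ_c)) = Δ, i.e. h = Δ (ρ_m − ρ_c)/ρ_m.
h = 12.8 km × 592/3255 = 2.33 km.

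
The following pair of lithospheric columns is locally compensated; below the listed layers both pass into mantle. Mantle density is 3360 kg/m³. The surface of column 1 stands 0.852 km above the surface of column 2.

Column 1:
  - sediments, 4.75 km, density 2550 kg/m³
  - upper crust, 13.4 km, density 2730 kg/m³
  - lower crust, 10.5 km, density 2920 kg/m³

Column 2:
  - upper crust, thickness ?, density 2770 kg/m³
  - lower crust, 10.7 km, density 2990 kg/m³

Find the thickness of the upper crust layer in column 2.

17.1 km

Take the compensation level at the base of the deeper column (depth z_c below the surface of column 1) and equate Σ ρ_i t_i down to z_c; mantle fills any gap and the z_c terms cancel.
Column 1: 4.75×2550 + 13.4×2730 + 10.5×2920 + (z_c − 28.65)×3360
Column 2: 0.852×0 + x×2770 + 10.7×2990 + (z_c − 0.852 − 10.7 − x)×3360
The z_c×3360 term appears on both sides and cancels. Collect the known terms of each column as K = Σ(ρt)_known − 3360 × (depth of known layers): K_1 = 79354.5 − 3360×28.65 = −16909.5; K_2 = 31993 − 3360×(0.852 + 10.7) = −6821.72.
Balance: K_1 = K_2 − x×(3360 − 2770), so x = (K_2 − K_1)/(3360 − 2770) = 10087.8/590 = 17.1 km.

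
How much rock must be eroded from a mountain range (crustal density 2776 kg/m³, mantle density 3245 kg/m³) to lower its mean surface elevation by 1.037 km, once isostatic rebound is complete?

7.17 km

Net drop Δ = e − u = e − e ρ_c/ρ_m = e (ρ_m − ρ_c)/ρ_m.
e = Δ ρ_m/(ρ_m − ρ_c) = 1.037 km × 3245/469 = 7.17 km.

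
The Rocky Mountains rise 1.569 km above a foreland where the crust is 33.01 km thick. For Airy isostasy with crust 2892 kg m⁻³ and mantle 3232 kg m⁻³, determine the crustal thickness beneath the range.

47.9 km

Root depth r = h ρ_c / (ρ_m − ρ_c) = 1.569 km × 2892 / 340 = 13.35 km.
Total thickness = T + h + r = 33.01 km + 1.569 km + 13.35 km = 47.9 km.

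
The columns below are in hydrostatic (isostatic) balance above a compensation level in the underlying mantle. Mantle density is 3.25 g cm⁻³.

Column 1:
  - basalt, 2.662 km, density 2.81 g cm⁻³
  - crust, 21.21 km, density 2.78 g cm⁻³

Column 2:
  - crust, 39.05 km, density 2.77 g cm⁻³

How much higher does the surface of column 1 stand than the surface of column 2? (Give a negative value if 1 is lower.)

For any compensation level in the mantle, the mantle terms cancel and isostasy reduces to e = (Σt_1 − Σt_2) − (Σ(ρt)_1 − Σ(ρt)_2) / ρ_m.
Σt_1 = 23.872 km; Σt_2 = 39.05 km; Σ(ρt)_1 = 66.44402; Σ(ρt)_2 = 108.1685 (in km·g cm⁻³).
e = (23.872 − 39.05) − (66.44402 − 108.1685) / 3.25 = −2.34 km.

−2.34 km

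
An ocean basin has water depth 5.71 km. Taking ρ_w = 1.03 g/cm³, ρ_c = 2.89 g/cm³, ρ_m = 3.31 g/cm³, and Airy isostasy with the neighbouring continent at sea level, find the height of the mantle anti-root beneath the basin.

25.3 km

For local isostatic compensation: replacing crust with seawater at the top is compensated by replacing crust with mantle at the base: d (ρ_c − ρ_w) = a (ρ_m − ρ_c).
a = d (ρ_c − ρ_w)/(ρ_m − ρ_c) = 5.71 km × 1.86/0.42 = 25.3 km.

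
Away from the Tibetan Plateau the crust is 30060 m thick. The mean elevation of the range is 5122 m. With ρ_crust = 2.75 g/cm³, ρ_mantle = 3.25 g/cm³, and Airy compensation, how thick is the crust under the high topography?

63400 m

Root depth r = h ρ_c / (ρ_m − ρ_c) = 5122 m × 2.75 / 0.5 = 28170 m.
Total thickness = T + h + r = 30060 m + 5122 m + 28170 m = 63400 m.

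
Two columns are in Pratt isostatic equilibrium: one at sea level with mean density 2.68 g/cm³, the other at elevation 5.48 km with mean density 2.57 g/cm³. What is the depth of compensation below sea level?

128 km

ρ_ref D = ρ (D + h) → D (ρ_ref − ρ) = ρ h.
D = ρ h/(ρ_ref − ρ) = 2.57 × 5.48 km/(2.68 − 2.57) = 128 km.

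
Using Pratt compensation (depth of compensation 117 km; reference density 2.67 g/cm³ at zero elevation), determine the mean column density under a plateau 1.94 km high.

Pratt balance: ρ_ref D = ρ (D + h).
ρ = ρ_ref D/(D + h) = 2.67 × 117 km/(117 km + 1.94 km) = 2.63 g/cm³.

2.63 g/cm³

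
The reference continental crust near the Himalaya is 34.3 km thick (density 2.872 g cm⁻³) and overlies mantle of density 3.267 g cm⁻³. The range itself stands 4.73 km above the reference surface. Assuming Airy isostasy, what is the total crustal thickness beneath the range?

Root depth r = h ρ_c / (ρ_m − ρ_c) = 4.73 km × 2.872 / 0.395 = 34.39 km.
Total thickness = T + h + r = 34.3 km + 4.73 km + 34.39 km = 73.4 km.

73.4 km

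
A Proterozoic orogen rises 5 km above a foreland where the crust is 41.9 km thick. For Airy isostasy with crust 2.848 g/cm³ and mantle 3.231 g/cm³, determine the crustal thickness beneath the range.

Root depth r = h ρ_c / (ρ_m − ρ_c) = 5 km × 2.848 / 0.383 = 37.18 km.
Total thickness = T + h + r = 41.9 km + 5 km + 37.18 km = 84.1 km.

84.1 km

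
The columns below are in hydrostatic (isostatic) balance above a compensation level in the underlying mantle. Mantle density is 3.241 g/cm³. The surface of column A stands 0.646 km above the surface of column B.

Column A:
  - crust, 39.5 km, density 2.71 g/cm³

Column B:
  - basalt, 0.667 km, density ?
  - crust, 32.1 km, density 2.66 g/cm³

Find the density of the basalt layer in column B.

Take the compensation level at the base of the deeper column (depth z_c below the surface of column A) and equate Σ ρ_i t_i down to z_c; mantle fills any gap and the z_c terms cancel.
Column A: 39.5×2.71 + (z_c − 39.5)×3.241
Column B: 0.646×0 + 0.667×ρ + 32.1×2.66 + (z_c − 0.646 − 32.767)×3.241
The z_c×3.241 term appears on both sides and cancels. Collect the known terms of each column as K = Σ(ρt)_known − 3.241 × (depth of known layers): K_A = 107.045 − 3.241×39.5 = −20.9745; K_B = 85.386 − 3.241×(0.646 + 32.767) = −22.905533.
Balance: K_A = K_B + 0.667×ρ, so ρ = (K_A − K_B)/0.667 = 1.93103/0.667 = 2.9 g/cm³.

2.9 g/cm³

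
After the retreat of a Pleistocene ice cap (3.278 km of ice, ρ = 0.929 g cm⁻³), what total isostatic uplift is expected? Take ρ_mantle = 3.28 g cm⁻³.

0.928 km

Removing the load lets mantle flow back in; uplift u satisfies ρ_ice t = ρ_m u.
u = t ρ_ice/ρ_m = 3.278 km × 0.929/3.28 = 0.928 km.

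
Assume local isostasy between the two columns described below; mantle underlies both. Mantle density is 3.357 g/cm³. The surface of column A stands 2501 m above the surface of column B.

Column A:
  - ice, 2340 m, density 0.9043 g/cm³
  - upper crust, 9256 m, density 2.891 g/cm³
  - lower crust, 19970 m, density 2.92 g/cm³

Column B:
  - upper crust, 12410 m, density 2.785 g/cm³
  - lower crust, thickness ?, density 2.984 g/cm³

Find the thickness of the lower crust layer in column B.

8810 m

Take the compensation level at the base of the deeper column (depth z_c below the surface of column A) and equate Σ ρ_i t_i down to z_c; mantle fills any gap and the z_c terms cancel.
Column A: 2340×0.9043 + 9256×2.891 + 19970×2.92 + (z_c − 31566)×3.357
Column B: 2501×0 + 12410×2.785 + x×2.984 + (z_c − 2501 − 12410 − x)×3.357
The z_c×3.357 term appears on both sides and cancels. Collect the known terms of each column as K = Σ(ρt)_known − 3.357 × (depth of known layers): K_A = 87187.558 − 3.357×31566 = −18779.504; K_B = 34561.85 − 3.357×(2501 + 12410) = −15494.377.
Balance: K_A = K_B − x×(3.357 − 2.984), so x = (K_B − K_A)/(3.357 − 2.984) = 3285.13/0.373 = 8810 m.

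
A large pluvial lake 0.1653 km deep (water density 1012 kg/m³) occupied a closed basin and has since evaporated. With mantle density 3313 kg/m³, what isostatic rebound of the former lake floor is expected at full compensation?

0.0505 km

u = d ρ_w/ρ_m = 0.1653 km × 1012/3313 = 0.0505 km.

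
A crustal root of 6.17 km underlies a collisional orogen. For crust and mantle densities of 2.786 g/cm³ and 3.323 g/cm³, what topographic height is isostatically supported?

By Archimedes' principle applied to the lithosphere: ρ_c h = (ρ_m − ρ_c) r.
h = r (ρ_m − ρ_c) / ρ_c = 6.17 km × (3.323 − 2.786) / 2.786 = 1.19 km.

1.19 km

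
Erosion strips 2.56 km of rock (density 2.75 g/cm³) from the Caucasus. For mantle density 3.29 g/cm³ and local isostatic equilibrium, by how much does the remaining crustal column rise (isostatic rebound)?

Unloading: uplift u = e ρ_c/ρ_m = 2.56 km × 2.75/3.29 = 2.14 km.

2.14 km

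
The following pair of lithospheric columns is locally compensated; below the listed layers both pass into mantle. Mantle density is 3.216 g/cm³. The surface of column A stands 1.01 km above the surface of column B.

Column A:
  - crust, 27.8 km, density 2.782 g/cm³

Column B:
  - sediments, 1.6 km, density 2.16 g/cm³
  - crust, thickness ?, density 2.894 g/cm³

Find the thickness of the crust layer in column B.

Take the compensation level at the base of the deeper column (depth z_c below the surface of column A) and equate Σ ρ_i t_i down to z_c; mantle fills any gap and the z_c terms cancel.
Column A: 27.8×2.782 + (z_c − 27.8)×3.216
Column B: 1.01×0 + 1.6×2.16 + x×2.894 + (z_c − 1.01 − 1.6 − x)×3.216
The z_c×3.216 term appears on both sides and cancels. Collect the known terms of each column as K = Σ(ρt)_known − 3.216 × (depth of known layers): K_A = 77.3396 − 3.216×27.8 = −12.0652; K_B = 3.456 − 3.216×(1.01 + 1.6) = −4.93776.
Balance: K_A = K_B − x×(3.216 − 2.894), so x = (K_B − K_A)/(3.216 − 2.894) = 7.12744/0.322 = 22.1 km.

22.1 km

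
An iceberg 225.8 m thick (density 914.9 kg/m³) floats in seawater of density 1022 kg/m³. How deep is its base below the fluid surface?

Draft d = t ρ_obj/ρ_fluid = 225.8 m × 914.9/1022 = 202 m.

202 m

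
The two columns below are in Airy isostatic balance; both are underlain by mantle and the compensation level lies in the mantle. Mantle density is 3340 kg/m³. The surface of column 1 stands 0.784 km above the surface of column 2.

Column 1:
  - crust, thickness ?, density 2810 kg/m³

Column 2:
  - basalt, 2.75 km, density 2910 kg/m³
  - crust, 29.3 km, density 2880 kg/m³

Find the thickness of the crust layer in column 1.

32.6 km

Take the compensation level at the base of the deeper column (depth z_c below the surface of column 1) and equate Σ ρ_i t_i down to z_c; mantle fills any gap and the z_c terms cancel.
Column 1: x×2810 + (z_c − 0 − x)×3340
Column 2: 0.784×0 + 2.75×2910 + 29.3×2880 + (z_c − 0.784 − 32.05)×3340
The z_c×3340 term appears on both sides and cancels. Collect the known terms of each column as K = Σ(ρt)_known − 3340 × (depth of known layers): K_1 = 0 − 3340×0 = 0; K_2 = 92386.5 − 3340×(0.784 + 32.05) = −17279.06.
Balance: K_1 − x×(3340 − 2810) = K_2, so x = (K_1 − K_2)/(3340 − 2810) = 17279.1/530 = 32.6 km.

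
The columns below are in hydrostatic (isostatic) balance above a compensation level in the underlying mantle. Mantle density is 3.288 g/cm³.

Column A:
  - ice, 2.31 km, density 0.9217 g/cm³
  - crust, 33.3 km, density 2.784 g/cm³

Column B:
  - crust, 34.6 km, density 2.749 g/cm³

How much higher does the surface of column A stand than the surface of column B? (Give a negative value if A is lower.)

For any compensation level in the mantle, the mantle terms cancel and isostasy reduces to e = (Σt_A − Σt_B) − (Σ(ρt)_A − Σ(ρt)_B) / ρ_m.
Σt_A = 35.61 km; Σt_B = 34.6 km; Σ(ρt)_A = 94.836327; Σ(ρt)_B = 95.1154 (in km·g/cm³).
e = (35.61 − 34.6) − (94.836327 − 95.1154) / 3.288 = 1.09 km.

1.09 km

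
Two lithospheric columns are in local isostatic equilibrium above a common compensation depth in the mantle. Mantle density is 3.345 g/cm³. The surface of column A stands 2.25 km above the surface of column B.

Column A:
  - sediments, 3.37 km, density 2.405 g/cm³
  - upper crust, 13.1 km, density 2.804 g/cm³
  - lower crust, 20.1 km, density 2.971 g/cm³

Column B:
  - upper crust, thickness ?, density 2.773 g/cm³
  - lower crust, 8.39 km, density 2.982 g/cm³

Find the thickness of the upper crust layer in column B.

12.6 km

Take the compensation level at the base of the deeper column (depth z_c below the surface of column A) and equate Σ ρ_i t_i down to z_c; mantle fills any gap and the z_c terms cancel.
Column A: 3.37×2.405 + 13.1×2.804 + 20.1×2.971 + (z_c − 36.57)×3.345
Column B: 2.25×0 + x×2.773 + 8.39×2.982 + (z_c − 2.25 − 8.39 − x)×3.345
The z_c×3.345 term appears on both sides and cancels. Collect the known terms of each column as K = Σ(ρt)_known − 3.345 × (depth of known layers): K_A = 104.55435 − 3.345×36.57 = −17.7723; K_B = 25.01898 − 3.345×(2.25 + 8.39) = −10.57182.
Balance: K_A = K_B − x×(3.345 − 2.773), so x = (K_B − K_A)/(3.345 − 2.773) = 7.20048/0.572 = 12.6 km.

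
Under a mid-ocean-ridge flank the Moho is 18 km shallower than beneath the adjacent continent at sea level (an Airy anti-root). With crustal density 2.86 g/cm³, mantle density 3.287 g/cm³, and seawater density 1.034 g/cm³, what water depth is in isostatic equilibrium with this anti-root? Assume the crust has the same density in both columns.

4.21 km

Replacing a thickness d of crust by seawater at the top must be balanced by replacing crust with mantle at the base: d (ρ_c − ρ_w) = a (ρ_m − ρ_c).
d = a (ρ_m − ρ_c)/(ρ_c − ρ_w) = 18 km × 0.427/1.826 = 4.21 km.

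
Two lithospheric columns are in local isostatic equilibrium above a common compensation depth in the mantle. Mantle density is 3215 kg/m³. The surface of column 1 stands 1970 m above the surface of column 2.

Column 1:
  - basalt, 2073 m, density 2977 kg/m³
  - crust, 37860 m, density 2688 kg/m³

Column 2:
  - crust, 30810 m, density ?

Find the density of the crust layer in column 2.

Take the compensation level at the base of the deeper column (depth z_c below the surface of column 1) and equate Σ ρ_i t_i down to z_c; mantle fills any gap and the z_c terms cancel.
Column 1: 2073×2977 + 37860×2688 + (z_c − 39933)×3215
Column 2: 1970×0 + 30810×ρ + (z_c − 1970 − 30810)×3215
The z_c×3215 term appears on both sides and cancels. Collect the known terms of each column as K = Σ(ρt)_known − 3215 × (depth of known layers): K_1 = 107939001 − 3215×39933 = −20445594; K_2 = 0 − 3215×(1970 + 30810) = −105387700.
Balance: K_1 = K_2 + 30810×ρ, so ρ = (K_1 − K_2)/30810 = 84942100/30810 = 2760 kg/m³.

2760 kg/m³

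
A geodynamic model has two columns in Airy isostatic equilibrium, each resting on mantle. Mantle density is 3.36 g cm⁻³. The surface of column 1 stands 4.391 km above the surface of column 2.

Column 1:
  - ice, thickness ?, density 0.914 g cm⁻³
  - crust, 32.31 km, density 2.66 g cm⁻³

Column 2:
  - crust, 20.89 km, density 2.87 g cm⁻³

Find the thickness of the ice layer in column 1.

Take the compensation level at the base of the deeper column (depth z_c below the surface of column 1) and equate Σ ρ_i t_i down to z_c; mantle fills any gap and the z_c terms cancel.
Column 1: x×0.914 + 32.31×2.66 + (z_c − 32.31 − x)×3.36
Column 2: 4.391×0 + 20.89×2.87 + (z_c − 4.391 − 20.89)×3.36
The z_c×3.36 term appears on both sides and cancels. Collect the known terms of each column as K = Σ(ρt)_known − 3.36 × (depth of known layers): K_1 = 85.9446 − 3.36×32.31 = −22.617; K_2 = 59.9543 − 3.36×(4.391 + 20.89) = −24.98986.
Balance: K_1 − x×(3.36 − 0.914) = K_2, so x = (K_1 − K_2)/(3.36 − 0.914) = 2.37286/2.446 = 0.97 km.

0.97 km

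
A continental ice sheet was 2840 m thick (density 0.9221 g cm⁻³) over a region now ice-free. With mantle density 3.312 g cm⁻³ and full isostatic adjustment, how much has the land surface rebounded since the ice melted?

791 m

Removing the load lets mantle flow back in; uplift u satisfies ρ_ice t = ρ_m u.
u = t ρ_ice/ρ_m = 2840 m × 0.9221/3.312 = 791 m.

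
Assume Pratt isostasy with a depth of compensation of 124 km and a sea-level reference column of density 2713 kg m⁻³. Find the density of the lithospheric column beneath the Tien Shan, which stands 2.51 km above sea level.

2660 kg m⁻³

Pratt balance: ρ_ref D = ρ (D + h).
ρ = ρ_ref D/(D + h) = 2713 × 124 km/(124 km + 2.51 km) = 2660 kg m⁻³.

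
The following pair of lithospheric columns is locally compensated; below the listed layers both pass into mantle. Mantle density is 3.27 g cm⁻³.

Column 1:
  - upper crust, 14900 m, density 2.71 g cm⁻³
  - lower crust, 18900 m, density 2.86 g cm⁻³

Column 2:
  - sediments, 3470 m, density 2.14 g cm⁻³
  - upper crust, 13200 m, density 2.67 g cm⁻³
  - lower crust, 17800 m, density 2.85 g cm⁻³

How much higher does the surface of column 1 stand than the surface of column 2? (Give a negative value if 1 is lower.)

−986 m

For any compensation level in the mantle, the mantle terms cancel and isostasy reduces to e = (Σt_1 − Σt_2) − (Σ(ρt)_1 − Σ(ρt)_2) / ρ_m.
Σt_1 = 33800 m; Σt_2 = 34470 m; Σ(ρt)_1 = 94433; Σ(ρt)_2 = 93399.8 (in m·g cm⁻³).
e = (33800 − 34470) − (94433 − 93399.8) / 3.27 = −986 m.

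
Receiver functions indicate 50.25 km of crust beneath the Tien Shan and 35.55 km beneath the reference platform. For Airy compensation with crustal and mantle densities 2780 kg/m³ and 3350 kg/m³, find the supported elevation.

Excess crust Δ = 50.25 km − 35.55 km = 14.7 km, split between elevation h and root r with h + r = Δ.
Airy balance ρ_c h = (ρ_m − ρ_c) r gives r = h ρ_c/(ρ_m − ρ_c), so h (1 + ρ_c/(ρ_m − ρ_c)) = Δ, i.e. h = Δ (ρ_m − ρ_c)/ρ_m.
h = 14.7 km × 570/3350 = 2.5 km.

2.5 km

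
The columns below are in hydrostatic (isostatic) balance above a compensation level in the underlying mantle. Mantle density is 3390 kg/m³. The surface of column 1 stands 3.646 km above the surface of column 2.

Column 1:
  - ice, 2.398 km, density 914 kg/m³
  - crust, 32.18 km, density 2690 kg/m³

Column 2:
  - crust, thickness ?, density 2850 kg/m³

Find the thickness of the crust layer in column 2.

Take the compensation level at the base of the deeper column (depth z_c below the surface of column 1) and equate Σ ρ_i t_i down to z_c; mantle fills any gap and the z_c terms cancel.
Column 1: 2.398×914 + 32.18×2690 + (z_c − 34.578)×3390
Column 2: 3.646×0 + x×2850 + (z_c − 3.646 − 0 − x)×3390
The z_c×3390 term appears on both sides and cancels. Collect the known terms of each column as K = Σ(ρt)_known − 3390 × (depth of known layers): K_1 = 88755.972 − 3390×34.578 = −28463.448; K_2 = 0 − 3390×(3.646 + 0) = −12359.94.
Balance: K_1 = K_2 − x×(3390 − 2850), so x = (K_2 − K_1)/(3390 − 2850) = 16103.5/540 = 29.8 km.

29.8 km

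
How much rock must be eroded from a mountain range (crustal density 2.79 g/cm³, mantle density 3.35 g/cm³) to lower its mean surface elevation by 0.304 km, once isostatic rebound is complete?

1.82 km

Net drop Δ = e − u = e − e ρ_c/ρ_m = e (ρ_m − ρ_c)/ρ_m.
e = Δ ρ_m/(ρ_m − ρ_c) = 0.304 km × 3.35/0.56 = 1.82 km.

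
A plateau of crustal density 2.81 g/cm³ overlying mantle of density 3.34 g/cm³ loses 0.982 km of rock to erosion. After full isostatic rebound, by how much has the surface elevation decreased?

Rebound u = e ρ_c/ρ_m = 0.982 km × 2.81/3.34 = 0.8262 km.
Net surface drop = e − u = 0.982 km − 0.8262 km = e (ρ_m − ρ_c)/ρ_m = 0.156 km.

0.156 km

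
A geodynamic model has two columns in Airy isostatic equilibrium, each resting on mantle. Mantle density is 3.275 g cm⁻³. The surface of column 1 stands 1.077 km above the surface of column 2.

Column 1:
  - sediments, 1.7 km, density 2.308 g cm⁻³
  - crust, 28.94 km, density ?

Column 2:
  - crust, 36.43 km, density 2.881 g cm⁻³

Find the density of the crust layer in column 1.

2.71 g cm⁻³

Take the compensation level at the base of the deeper column (depth z_c below the surface of column 1) and equate Σ ρ_i t_i down to z_c; mantle fills any gap and the z_c terms cancel.
Column 1: 1.7×2.308 + 28.94×ρ + (z_c − 30.64)×3.275
Column 2: 1.077×0 + 36.43×2.881 + (z_c − 1.077 − 36.43)×3.275
The z_c×3.275 term appears on both sides and cancels. Collect the known terms of each column as K = Σ(ρt)_known − 3.275 × (depth of known layers): K_1 = 3.9236 − 3.275×30.64 = −96.4224; K_2 = 104.95483 − 3.275×(1.077 + 36.43) = −17.880595.
Balance: K_1 + 28.94×ρ = K_2, so ρ = (K_2 − K_1)/28.94 = 78.5418/28.94 = 2.71 g cm⁻³.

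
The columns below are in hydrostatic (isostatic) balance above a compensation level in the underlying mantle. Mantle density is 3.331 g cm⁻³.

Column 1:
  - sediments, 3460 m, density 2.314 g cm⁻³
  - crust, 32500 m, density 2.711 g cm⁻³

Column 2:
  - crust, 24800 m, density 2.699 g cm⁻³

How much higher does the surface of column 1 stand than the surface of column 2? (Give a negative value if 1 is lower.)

For any compensation level in the mantle, the mantle terms cancel and isostasy reduces to e = (Σt_1 − Σt_2) − (Σ(ρt)_1 − Σ(ρt)_2) / ρ_m.
Σt_1 = 35960 m; Σt_2 = 24800 m; Σ(ρt)_1 = 96113.94; Σ(ρt)_2 = 66935.2 (in m·g cm⁻³).
e = (35960 − 24800) − (96113.94 − 66935.2) / 3.331 = 2400 m.

2400 m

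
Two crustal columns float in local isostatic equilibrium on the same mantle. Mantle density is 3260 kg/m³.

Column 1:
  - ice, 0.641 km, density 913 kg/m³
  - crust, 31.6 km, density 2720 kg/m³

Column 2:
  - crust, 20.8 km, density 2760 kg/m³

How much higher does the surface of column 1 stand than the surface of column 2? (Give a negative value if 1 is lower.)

2.51 km

For any compensation level in the mantle, the mantle terms cancel and isostasy reduces to e = (Σt_1 − Σt_2) − (Σ(ρt)_1 − Σ(ρt)_2) / ρ_m.
Σt_1 = 32.241 km; Σt_2 = 20.8 km; Σ(ρt)_1 = 86537.233; Σ(ρt)_2 = 57408 (in km·kg/m³).
e = (32.241 − 20.8) − (86537.233 − 57408) / 3260 = 2.51 km.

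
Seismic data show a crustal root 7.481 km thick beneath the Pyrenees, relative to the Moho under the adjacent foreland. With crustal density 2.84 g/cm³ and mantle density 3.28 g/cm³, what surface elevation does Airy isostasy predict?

By Archimedes' principle applied to the lithosphere: ρ_c h = (ρ_m − ρ_c) r.
h = r (ρ_m − ρ_c) / ρ_c = 7.481 km × (3.28 − 2.84) / 2.84 = 1.16 km.

1.16 km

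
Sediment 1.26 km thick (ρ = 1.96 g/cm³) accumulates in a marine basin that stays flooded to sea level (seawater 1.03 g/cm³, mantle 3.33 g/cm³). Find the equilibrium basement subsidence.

Submarine loading: the sediment displaces seawater, and the subsidence is in turn flooded, so s (ρ_m − ρ_w) = t (ρ_sed − ρ_w).
s = 1.26 km × (1.96 − 1.03) / (3.33 − 1.03) = 0.509 km.

0.509 km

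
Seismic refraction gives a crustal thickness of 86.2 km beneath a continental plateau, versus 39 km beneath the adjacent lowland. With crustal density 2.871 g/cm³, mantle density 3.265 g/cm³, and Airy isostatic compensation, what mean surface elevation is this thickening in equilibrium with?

Excess crust Δ = 86.2 km − 39 km = 47.2 km, split between elevation h and root r with h + r = Δ.
Airy balance ρ_c h = (ρ_m − ρ_c) r gives r = h ρ_c/(ρ_m − ρ_c), so h (1 + ρ_c/(ρ_m − ρ_c)) = Δ, i.e. h = Δ (ρ_m − ρ_c)/ρ_m.
h = 47.2 km × 0.394/3.265 = 5.7 km.

5.7 km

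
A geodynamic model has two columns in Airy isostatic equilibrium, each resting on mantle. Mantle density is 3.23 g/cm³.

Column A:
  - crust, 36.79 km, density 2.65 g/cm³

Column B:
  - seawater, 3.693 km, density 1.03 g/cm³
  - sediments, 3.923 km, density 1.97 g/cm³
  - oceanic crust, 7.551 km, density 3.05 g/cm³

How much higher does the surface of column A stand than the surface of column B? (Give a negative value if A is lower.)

For any compensation level in the mantle, the mantle terms cancel and isostasy reduces to e = (Σt_A − Σt_B) − (Σ(ρt)_A − Σ(ρt)_B) / ρ_m.
Σt_A = 36.79 km; Σt_B = 15.167 km; Σ(ρt)_A = 97.4935; Σ(ρt)_B = 34.56265 (in km·g/cm³).
e = (36.79 − 15.167) − (97.4935 − 34.56265) / 3.23 = 2.14 km.

2.14 km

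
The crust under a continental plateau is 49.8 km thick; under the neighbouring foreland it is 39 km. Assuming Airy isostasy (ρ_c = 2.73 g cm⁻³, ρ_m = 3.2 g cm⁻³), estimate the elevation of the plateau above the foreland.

1.59 km

Excess crust Δ = 49.8 km − 39 km = 10.8 km, split between elevation h and root r with h + r = Δ.
Airy balance ρ_c h = (ρ_m − ρ_c) r gives r = h ρ_c/(ρ_m − ρ_c), so h (1 + ρ_c/(ρ_m − ρ_c)) = Δ, i.e. h = Δ (ρ_m − ρ_c)/ρ_m.
h = 10.8 km × 0.47/3.2 = 1.59 km.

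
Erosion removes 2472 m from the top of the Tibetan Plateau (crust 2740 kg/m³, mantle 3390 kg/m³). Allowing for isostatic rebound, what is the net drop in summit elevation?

Rebound u = e ρ_c/ρ_m = 2472 m × 2740/3390 = 1998 m.
Net surface drop = e − u = 2472 m − 1998 m = e (ρ_m − ρ_c)/ρ_m = 474 m.

474 m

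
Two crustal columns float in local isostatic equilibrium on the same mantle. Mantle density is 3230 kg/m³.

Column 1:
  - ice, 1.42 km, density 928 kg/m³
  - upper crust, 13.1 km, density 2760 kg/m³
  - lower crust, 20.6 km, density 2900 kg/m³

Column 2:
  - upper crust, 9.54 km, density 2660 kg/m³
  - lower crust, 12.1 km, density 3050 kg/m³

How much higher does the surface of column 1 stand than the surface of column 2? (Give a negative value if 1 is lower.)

2.67 km

For any compensation level in the mantle, the mantle terms cancel and isostasy reduces to e = (Σt_1 − Σt_2) − (Σ(ρt)_1 − Σ(ρt)_2) / ρ_m.
Σt_1 = 35.12 km; Σt_2 = 21.64 km; Σ(ρt)_1 = 97213.76; Σ(ρt)_2 = 62281.4 (in km·kg/m³).
e = (35.12 − 21.64) − (97213.76 − 62281.4) / 3230 = 2.67 km.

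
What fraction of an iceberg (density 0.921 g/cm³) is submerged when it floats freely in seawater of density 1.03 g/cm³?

Submerged fraction = ρ_obj/ρ_fluid = 0.921/1.03 = 89.4%.

89.4%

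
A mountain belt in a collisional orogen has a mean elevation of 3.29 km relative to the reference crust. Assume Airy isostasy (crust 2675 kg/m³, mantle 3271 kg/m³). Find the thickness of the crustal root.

14.8 km

By Archimedes' principle applied to the lithosphere: the weight of the topography is balanced by the buoyancy of the root, ρ_c h = (ρ_m − ρ_c) r.
r = h · ρ_c / (ρ_m − ρ_c) = 3.29 km × 2675 / (3271 − 2675) = 14.8 km.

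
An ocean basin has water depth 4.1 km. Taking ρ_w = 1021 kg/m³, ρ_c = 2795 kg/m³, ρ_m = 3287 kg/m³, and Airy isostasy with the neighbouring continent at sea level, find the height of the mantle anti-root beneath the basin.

14.8 km

For local isostatic compensation: replacing crust with seawater at the top is compensated by replacing crust with mantle at the base: d (ρ_c − ρ_w) = a (ρ_m − ρ_c).
a = d (ρ_c − ρ_w)/(ρ_m − ρ_c) = 4.1 km × 1774/492 = 14.8 km.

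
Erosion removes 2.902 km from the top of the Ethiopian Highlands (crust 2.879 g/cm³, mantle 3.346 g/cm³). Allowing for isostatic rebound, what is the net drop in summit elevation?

0.405 km

Rebound u = e ρ_c/ρ_m = 2.902 km × 2.879/3.346 = 2.497 km.
Net surface drop = e − u = 2.902 km − 2.497 km = e (ρ_m − ρ_c)/ρ_m = 0.405 km.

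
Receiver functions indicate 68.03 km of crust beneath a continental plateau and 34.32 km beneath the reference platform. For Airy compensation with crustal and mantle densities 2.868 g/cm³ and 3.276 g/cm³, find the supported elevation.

4.2 km

Excess crust Δ = 68.03 km − 34.32 km = 33.71 km, split between elevation h and root r with h + r = Δ.
Airy balance ρ_c h = (ρ_m − ρ_c) r gives r = h ρ_c/(ρ_m − ρ_c), so h (1 + ρ_c/(ρ_m − ρ_c)) = Δ, i.e. h = Δ (ρ_m − ρ_c)/ρ_m.
h = 33.71 km × 0.408/3.276 = 4.2 km.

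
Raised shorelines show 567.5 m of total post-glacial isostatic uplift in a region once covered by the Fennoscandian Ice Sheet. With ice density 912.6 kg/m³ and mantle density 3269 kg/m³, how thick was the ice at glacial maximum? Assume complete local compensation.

u = t ρ_ice/ρ_m → t = u ρ_m/ρ_ice = 567.5 m × 3269/912.6 = 2030 m.

2030 m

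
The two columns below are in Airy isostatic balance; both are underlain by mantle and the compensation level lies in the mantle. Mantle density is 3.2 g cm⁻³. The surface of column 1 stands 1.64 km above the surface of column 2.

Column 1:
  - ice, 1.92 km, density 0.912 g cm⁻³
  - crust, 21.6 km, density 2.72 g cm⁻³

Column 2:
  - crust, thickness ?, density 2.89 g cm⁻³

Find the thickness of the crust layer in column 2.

Take the compensation level at the base of the deeper column (depth z_c below the surface of column 1) and equate Σ ρ_i t_i down to z_c; mantle fills any gap and the z_c terms cancel.
Column 1: 1.92×0.912 + 21.6×2.72 + (z_c − 23.52)×3.2
Column 2: 1.64×0 + x×2.89 + (z_c − 1.64 − 0 − x)×3.2
The z_c×3.2 term appears on both sides and cancels. Collect the known terms of each column as K = Σ(ρt)_known − 3.2 × (depth of known layers): K_1 = 60.50304 − 3.2×23.52 = −14.76096; K_2 = 0 − 3.2×(1.64 + 0) = −5.248.
Balance: K_1 = K_2 − x×(3.2 − 2.89), so x = (K_2 − K_1)/(3.2 − 2.89) = 9.51296/0.31 = 30.7 km.

30.7 km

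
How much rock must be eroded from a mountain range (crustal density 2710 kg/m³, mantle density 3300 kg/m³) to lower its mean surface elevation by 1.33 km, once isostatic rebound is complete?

Net drop Δ = e − u = e − e ρ_c/ρ_m = e (ρ_m − ρ_c)/ρ_m.
e = Δ ρ_m/(ρ_m − ρ_c) = 1.33 km × 3300/590 = 7.44 km.

7.44 km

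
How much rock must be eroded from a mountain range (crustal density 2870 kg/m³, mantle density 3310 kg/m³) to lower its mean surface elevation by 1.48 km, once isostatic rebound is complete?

Net drop Δ = e − u = e − e ρ_c/ρ_m = e (ρ_m − ρ_c)/ρ_m.
e = Δ ρ_m/(ρ_m − ρ_c) = 1.48 km × 3310/440 = 11.1 km.

11.1 km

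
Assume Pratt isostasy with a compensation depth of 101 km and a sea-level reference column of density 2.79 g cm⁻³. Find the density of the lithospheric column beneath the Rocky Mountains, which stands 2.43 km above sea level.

2.72 g cm⁻³

Pratt balance: ρ_ref D = ρ (D + h).
ρ = ρ_ref D/(D + h) = 2.79 × 101 km/(101 km + 2.43 km) = 2.72 g cm⁻³.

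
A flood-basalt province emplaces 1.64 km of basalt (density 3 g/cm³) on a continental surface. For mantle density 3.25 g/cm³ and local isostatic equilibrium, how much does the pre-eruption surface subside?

1.51 km

Subaerial loading: s = t ρ_load / ρ_m.
s = 1.64 km × 3/3.25 = 1.51 km.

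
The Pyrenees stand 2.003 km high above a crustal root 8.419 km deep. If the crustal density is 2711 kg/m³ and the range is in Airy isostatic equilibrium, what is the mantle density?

3360 kg/m³

Airy balance: ρ_c h = (ρ_m − ρ_c) r → ρ_m = ρ_c (1 + h/r).
ρ_m = 2711 × (1 + 2.003 km/8.419 km) = 3360 kg/m³.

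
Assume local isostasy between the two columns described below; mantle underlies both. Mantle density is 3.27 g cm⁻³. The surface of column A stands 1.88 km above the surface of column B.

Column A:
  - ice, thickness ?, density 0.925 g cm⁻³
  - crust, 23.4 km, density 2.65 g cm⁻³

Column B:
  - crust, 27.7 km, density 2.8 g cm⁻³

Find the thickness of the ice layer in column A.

Take the compensation level at the base of the deeper column (depth z_c below the surface of column A) and equate Σ ρ_i t_i down to z_c; mantle fills any gap and the z_c terms cancel.
Column A: x×0.925 + 23.4×2.65 + (z_c − 23.4 − x)×3.27
Column B: 1.88×0 + 27.7×2.8 + (z_c − 1.88 − 27.7)×3.27
The z_c×3.27 term appears on both sides and cancels. Collect the known terms of each column as K = Σ(ρt)_known − 3.27 × (depth of known layers): K_A = 62.01 − 3.27×23.4 = −14.508; K_B = 77.56 − 3.27×(1.88 + 27.7) = −19.1666.
Balance: K_A − x×(3.27 − 0.925) = K_B, so x = (K_A − K_B)/(3.27 − 0.925) = 4.6586/2.345 = 1.99 km.

1.99 km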